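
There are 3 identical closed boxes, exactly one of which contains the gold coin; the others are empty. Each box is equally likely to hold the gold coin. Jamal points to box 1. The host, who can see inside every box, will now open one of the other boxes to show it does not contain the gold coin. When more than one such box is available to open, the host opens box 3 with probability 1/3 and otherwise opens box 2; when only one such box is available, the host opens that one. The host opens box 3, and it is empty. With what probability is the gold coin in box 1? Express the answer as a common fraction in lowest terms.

1/4

Condition on the true location of the gold coin.
If it is in box 1 (prior 1/3): box 3 is available, opened with probability 1/3; weight (1/3)·(1/3) = 1/9.
If it is in box 2 (prior 1/3): only box 3 is available, probability 1; weight (1/3)·1 = 1/3.
If it is in box 3 (prior 1/3): the host opened box 3, so this case is ruled out; weight (1/3)·0 = 0.
The weights sum to 4/9.
So P(the gold coin in box 1 | the host opened box 3) = (1/9) / (4/9) = 1/4.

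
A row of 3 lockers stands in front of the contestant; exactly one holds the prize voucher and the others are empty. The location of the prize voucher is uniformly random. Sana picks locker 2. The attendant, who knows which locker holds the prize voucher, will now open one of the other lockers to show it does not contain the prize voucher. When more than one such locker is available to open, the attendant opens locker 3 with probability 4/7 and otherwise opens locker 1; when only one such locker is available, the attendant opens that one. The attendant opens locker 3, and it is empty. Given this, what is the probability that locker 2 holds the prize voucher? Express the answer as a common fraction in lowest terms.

4/11

Consider each possible location of the prize voucher in turn.
If it is in locker 1 (prior 1/3): only locker 3 is available, probability 1; weight (1/3)·1 = 1/3.
If it is in locker 2 (prior 1/3): locker 3 is available, opened with probability 4/7; weight (1/3)·(4/7) = 4/21.
If it is in locker 3 (prior 1/3): the attendant opened locker 3, so this case is ruled out; weight (1/3)·0 = 0.
The weights sum to 11/21.
So P(the prize voucher in locker 2 | the attendant opened locker 3) = (4/21) / (11/21) = 4/11.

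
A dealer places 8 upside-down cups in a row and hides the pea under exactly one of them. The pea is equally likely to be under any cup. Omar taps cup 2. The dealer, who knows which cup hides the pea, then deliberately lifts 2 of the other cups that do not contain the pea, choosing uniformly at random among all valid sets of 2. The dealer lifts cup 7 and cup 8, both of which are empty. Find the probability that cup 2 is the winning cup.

Consider each possible location of the pea in turn.
If it is under any of cups 1, 3, 4, 5, and 6 (prior 1/8 each): the dealer has 15 equally likely choices, so probability 1/15; weight (1/8)·(1/15) = 1/120 each.
If it is under cup 2 (prior 1/8): the dealer has 21 equally likely choices, so probability 1/21; weight (1/8)·(1/21) = 1/168.
If it is under either of cups 7 and 8 (prior 1/8 each): that cup was opened and seen not to hold the prize — ruled out; weight (1/8)·0 = 0 each.
The weights sum to 1/21.
So P(the pea under cup 2 | the dealer opened cup 7 and cup 8) = (1/168) / (1/21) = 1/8.

1/8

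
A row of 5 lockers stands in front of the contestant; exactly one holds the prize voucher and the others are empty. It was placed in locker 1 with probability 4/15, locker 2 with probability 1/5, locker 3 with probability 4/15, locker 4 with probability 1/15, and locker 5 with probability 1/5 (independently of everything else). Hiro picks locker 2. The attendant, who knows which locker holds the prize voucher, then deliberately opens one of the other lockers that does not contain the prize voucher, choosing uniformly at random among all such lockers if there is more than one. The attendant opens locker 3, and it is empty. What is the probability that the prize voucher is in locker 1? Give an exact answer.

Condition on the true location of the prize voucher.
If it is in locker 1 (prior 4/15): the attendant has 3 equally likely choices, so probability 1/3; weight (4/15)·(1/3) = 4/45.
If it is in locker 2 (prior 1/5): the attendant has 4 equally likely choices, so probability 1/4; weight (1/5)·(1/4) = 1/20.
If it is in locker 3 (prior 4/15): the attendant opened locker 3, so this case is ruled out; weight (4/15)·0 = 0.
If it is in locker 4 (prior 1/15): the attendant has 3 equally likely choices, so probability 1/3; weight (1/15)·(1/3) = 1/45.
If it is in locker 5 (prior 1/5): the attendant has 3 equally likely choices, so probability 1/3; weight (1/5)·(1/3) = 1/15.
The weights sum to 41/180.
So P(the prize voucher in locker 1 | the attendant opened locker 3) = (4/45) / (41/180) = 16/41.

16/41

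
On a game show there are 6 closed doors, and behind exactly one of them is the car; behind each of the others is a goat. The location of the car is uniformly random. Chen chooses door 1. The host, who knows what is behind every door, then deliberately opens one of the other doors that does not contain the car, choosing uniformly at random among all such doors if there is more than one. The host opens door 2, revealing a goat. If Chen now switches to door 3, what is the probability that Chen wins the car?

5/24

Condition on the true location of the car.
If it is behind door 1 (prior 1/6): the host has 5 equally likely choices, so probability 1/5; weight (1/6)·(1/5) = 1/30.
If it is behind door 2 (prior 1/6): the host opened door 2, so this case is ruled out; weight (1/6)·0 = 0.
If it is behind any of doors 3, 4, 5, and 6 (prior 1/6 each): the host has 4 equally likely choices, so probability 1/4; weight (1/6)·(1/4) = 1/24 each.
The weights sum to 1/5.
So P(the car behind door 3 | the host opened door 2) = (1/24) / (1/5) = 5/24.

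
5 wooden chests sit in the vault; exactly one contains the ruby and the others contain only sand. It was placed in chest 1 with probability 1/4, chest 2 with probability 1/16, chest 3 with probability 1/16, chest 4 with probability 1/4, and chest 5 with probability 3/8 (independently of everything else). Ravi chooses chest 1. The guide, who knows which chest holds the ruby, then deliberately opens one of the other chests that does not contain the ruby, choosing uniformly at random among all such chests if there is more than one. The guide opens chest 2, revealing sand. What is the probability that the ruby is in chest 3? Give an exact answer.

Apply Bayes' rule, conditioning on where the ruby actually is.
If it is in chest 1 (prior 1/4): the guide has 4 equally likely choices, so probability 1/4; weight (1/4)·(1/4) = 1/16.
If it is in chest 2 (prior 1/16): the guide opened chest 2, so this case is ruled out; weight (1/16)·0 = 0.
If it is in chest 3 (prior 1/16): the guide has 3 equally likely choices, so probability 1/3; weight (1/16)·(1/3) = 1/48.
If it is in chest 4 (prior 1/4): the guide has 3 equally likely choices, so probability 1/3; weight (1/4)·(1/3) = 1/12.
If it is in chest 5 (prior 3/8): the guide has 3 equally likely choices, so probability 1/3; weight (3/8)·(1/3) = 1/8.
The weights sum to 7/24.
So P(the ruby in chest 3 | the guide opened chest 2) = (1/48) / (7/24) = 1/14.

1/14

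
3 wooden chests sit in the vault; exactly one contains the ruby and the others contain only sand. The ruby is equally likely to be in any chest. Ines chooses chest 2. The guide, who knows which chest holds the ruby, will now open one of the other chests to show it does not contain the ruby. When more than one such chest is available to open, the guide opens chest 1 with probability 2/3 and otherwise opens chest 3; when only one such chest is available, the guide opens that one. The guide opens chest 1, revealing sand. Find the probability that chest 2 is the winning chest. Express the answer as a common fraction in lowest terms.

2/5

Consider each possible location of the ruby in turn.
If it is in chest 1 (prior 1/3): the guide opened chest 1, so this case is ruled out; weight (1/3)·0 = 0.
If it is in chest 2 (prior 1/3): chest 1 is available, opened with probability 2/3; weight (1/3)·(2/3) = 2/9.
If it is in chest 3 (prior 1/3): only chest 1 is available, probability 1; weight (1/3)·1 = 1/3.
The weights sum to 5/9.
So P(the ruby in chest 2 | the guide opened chest 1) = (2/9) / (5/9) = 2/5.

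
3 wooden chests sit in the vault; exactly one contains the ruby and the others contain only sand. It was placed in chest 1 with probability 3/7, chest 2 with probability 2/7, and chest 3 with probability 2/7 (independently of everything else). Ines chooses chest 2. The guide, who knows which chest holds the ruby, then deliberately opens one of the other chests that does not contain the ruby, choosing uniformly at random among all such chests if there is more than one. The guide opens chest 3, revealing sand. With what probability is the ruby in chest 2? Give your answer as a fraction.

1/4

Condition on the true location of the ruby.
If it is in chest 1 (prior 3/7): the guide has no choice, probability 1; weight (3/7)·1 = 3/7.
If it is in chest 2 (prior 2/7): the guide has 2 equally likely choices, so probability 1/2; weight (2/7)·(1/2) = 1/7.
If it is in chest 3 (prior 2/7): the guide opened chest 3, so this case is ruled out; weight (2/7)·0 = 0.
The weights sum to 4/7.
So P(the ruby in chest 2 | the guide opened chest 3) = (1/7) / (4/7) = 1/4.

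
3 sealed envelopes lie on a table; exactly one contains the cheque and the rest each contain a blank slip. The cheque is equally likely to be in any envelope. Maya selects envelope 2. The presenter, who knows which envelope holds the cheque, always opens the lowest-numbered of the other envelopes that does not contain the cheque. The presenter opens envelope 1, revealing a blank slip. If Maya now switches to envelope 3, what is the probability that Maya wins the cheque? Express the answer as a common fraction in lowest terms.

Condition on the true location of the cheque.
If it is in envelope 1 (prior 1/3): the presenter opened envelope 1, so this case is ruled out; weight (1/3)·0 = 0.
If it is in either of envelopes 2 and 3 (prior 1/3 each): envelope 1 is the lowest-numbered option available, probability 1; weight (1/3)·1 = 1/3 each.
The weights sum to 2/3.
So P(the cheque in envelope 3 | the presenter opened envelope 1) = (1/3) / (2/3) = 1/2.

1/2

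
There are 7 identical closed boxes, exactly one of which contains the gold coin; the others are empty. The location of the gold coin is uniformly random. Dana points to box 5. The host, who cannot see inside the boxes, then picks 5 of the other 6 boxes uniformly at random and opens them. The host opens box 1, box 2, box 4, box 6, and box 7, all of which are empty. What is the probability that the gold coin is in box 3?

1/2

Condition on the true location of the gold coin.
If it is in any of boxes 1, 2, 4, 6, and 7 (prior 1/7 each): that box was opened and seen not to hold the prize — ruled out; weight (1/7)·0 = 0 each.
If it is in either of boxes 3 and 5 (prior 1/7 each): the host picks exactly this set with probability 1/6 regardless, and none is the prize; weight (1/7)·(1/6) = 1/42 each.
The weights sum to 1/21.
So P(the gold coin in box 3 | the host opened box 1, box 2, box 4, box 6, and box 7) = (1/42) / (1/21) = 1/2.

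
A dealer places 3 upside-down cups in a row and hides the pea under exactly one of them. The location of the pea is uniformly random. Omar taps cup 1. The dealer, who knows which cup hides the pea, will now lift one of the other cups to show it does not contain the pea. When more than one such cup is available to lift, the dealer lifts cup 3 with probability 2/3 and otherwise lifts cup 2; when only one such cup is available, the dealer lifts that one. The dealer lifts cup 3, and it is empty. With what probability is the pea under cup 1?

2/5

Apply Bayes' rule, conditioning on where the pea actually is.
If it is under cup 1 (prior 1/3): cup 3 is available, opened with probability 2/3; weight (1/3)·(2/3) = 2/9.
If it is under cup 2 (prior 1/3): only cup 3 is available, probability 1; weight (1/3)·1 = 1/3.
If it is under cup 3 (prior 1/3): the dealer opened cup 3, so this case is ruled out; weight (1/3)·0 = 0.
The weights sum to 5/9.
So P(the pea under cup 1 | the dealer opened cup 3) = (2/9) / (5/9) = 2/5.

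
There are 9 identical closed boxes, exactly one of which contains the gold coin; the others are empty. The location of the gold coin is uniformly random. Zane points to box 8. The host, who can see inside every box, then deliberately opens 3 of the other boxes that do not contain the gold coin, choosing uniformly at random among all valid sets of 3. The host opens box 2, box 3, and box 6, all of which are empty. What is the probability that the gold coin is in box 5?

Condition on the true location of the gold coin.
If it is in any of boxes 1, 4, 5, 7, and 9 (prior 1/9 each): the host has 35 equally likely choices, so probability 1/35; weight (1/9)·(1/35) = 1/315 each.
If it is in any of boxes 2, 3, and 6 (prior 1/9 each): that box was opened and seen not to hold the prize — ruled out; weight (1/9)·0 = 0 each.
If it is in box 8 (prior 1/9): the host has 56 equally likely choices, so probability 1/56; weight (1/9)·(1/56) = 1/504.
The weights sum to 1/56.
So P(the gold coin in box 5 | the host opened box 2, box 3, and box 6) = (1/315) / (1/56) = 8/45.

8/45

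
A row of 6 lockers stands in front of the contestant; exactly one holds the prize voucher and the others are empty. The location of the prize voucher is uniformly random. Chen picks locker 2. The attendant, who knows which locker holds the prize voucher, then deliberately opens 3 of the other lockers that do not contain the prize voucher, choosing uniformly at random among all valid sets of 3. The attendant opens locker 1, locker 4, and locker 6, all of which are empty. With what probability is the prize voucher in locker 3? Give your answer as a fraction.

Apply Bayes' rule, conditioning on where the prize voucher actually is.
If it is in any of lockers 1, 4, and 6 (prior 1/6 each): that locker was opened and seen not to hold the prize — ruled out; weight (1/6)·0 = 0 each.
If it is in locker 2 (prior 1/6): the attendant has 10 equally likely choices, so probability 1/10; weight (1/6)·(1/10) = 1/60.
If it is in either of lockers 3 and 5 (prior 1/6 each): the attendant has 4 equally likely choices, so probability 1/4; weight (1/6)·(1/4) = 1/24 each.
The weights sum to 1/10.
So P(the prize voucher in locker 3 | the attendant opened locker 1, locker 4, and locker 6) = (1/24) / (1/10) = 5/12.

5/12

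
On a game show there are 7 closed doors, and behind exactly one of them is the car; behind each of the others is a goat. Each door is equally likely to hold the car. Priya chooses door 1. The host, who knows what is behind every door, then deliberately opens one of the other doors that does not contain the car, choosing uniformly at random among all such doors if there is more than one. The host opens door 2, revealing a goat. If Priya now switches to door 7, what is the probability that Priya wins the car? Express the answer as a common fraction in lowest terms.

6/35

Consider each possible location of the car in turn.
If it is behind door 1 (prior 1/7): the host has 6 equally likely choices, so probability 1/6; weight (1/7)·(1/6) = 1/42.
If it is behind door 2 (prior 1/7): the host opened door 2, so this case is ruled out; weight (1/7)·0 = 0.
If it is behind any of doors 3, 4, 5, 6, and 7 (prior 1/7 each): the host has 5 equally likely choices, so probability 1/5; weight (1/7)·(1/5) = 1/35 each.
The weights sum to 1/6.
So P(the car behind door 7 | the host opened door 2) = (1/35) / (1/6) = 6/35.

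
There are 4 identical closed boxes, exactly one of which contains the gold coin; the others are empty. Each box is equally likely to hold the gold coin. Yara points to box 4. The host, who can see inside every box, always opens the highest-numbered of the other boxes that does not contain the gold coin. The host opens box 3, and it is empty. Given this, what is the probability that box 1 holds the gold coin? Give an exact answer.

Condition on the true location of the gold coin.
If it is in any of boxes 1, 2, and 4 (prior 1/4 each): box 3 is the highest-numbered option available, probability 1; weight (1/4)·1 = 1/4 each.
If it is in box 3 (prior 1/4): the host opened box 3, so this case is ruled out; weight (1/4)·0 = 0.
The weights sum to 3/4.
So P(the gold coin in box 1 | the host opened box 3) = (1/4) / (3/4) = 1/3.

1/3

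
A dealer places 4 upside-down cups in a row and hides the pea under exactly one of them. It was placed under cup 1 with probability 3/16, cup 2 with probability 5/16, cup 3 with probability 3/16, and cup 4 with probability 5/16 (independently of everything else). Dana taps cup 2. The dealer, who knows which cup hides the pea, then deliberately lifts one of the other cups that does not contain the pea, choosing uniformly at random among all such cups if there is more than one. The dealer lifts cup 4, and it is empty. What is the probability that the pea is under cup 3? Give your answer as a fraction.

9/28

Consider each possible location of the pea in turn.
If it is under either of cups 1 and 3 (prior 3/16 each): the dealer has 2 equally likely choices, so probability 1/2; weight (3/16)·(1/2) = 3/32 each.
If it is under cup 2 (prior 5/16): the dealer has 3 equally likely choices, so probability 1/3; weight (5/16)·(1/3) = 5/48.
If it is under cup 4 (prior 5/16): the dealer opened cup 4, so this case is ruled out; weight (5/16)·0 = 0.
The weights sum to 7/24.
So P(the pea under cup 3 | the dealer opened cup 4) = (3/32) / (7/24) = 9/28.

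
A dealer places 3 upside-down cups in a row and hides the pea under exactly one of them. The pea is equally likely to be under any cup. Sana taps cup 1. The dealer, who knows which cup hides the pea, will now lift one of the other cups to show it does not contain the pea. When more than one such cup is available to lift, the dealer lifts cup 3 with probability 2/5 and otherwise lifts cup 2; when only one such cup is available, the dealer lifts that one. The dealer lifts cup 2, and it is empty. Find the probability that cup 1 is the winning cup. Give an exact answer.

Apply Bayes' rule, conditioning on where the pea actually is.
If it is under cup 1 (prior 1/3): cup 3 is available but not opened, probability 3/5; weight (1/3)·(3/5) = 1/5.
If it is under cup 2 (prior 1/3): the dealer opened cup 2, so this case is ruled out; weight (1/3)·0 = 0.
If it is under cup 3 (prior 1/3): only cup 2 is available, probability 1; weight (1/3)·1 = 1/3.
The weights sum to 8/15.
So P(the pea under cup 1 | the dealer opened cup 2) = (1/5) / (8/15) = 3/8.

3/8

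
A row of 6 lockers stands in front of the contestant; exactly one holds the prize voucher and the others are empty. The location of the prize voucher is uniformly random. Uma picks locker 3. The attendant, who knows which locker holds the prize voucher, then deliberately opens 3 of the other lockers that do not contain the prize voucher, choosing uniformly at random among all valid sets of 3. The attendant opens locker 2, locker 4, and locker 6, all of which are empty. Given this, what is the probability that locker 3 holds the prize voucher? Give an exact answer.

Consider each possible location of the prize voucher in turn.
If it is in either of lockers 1 and 5 (prior 1/6 each): the attendant has 4 equally likely choices, so probability 1/4; weight (1/6)·(1/4) = 1/24 each.
If it is in any of lockers 2, 4, and 6 (prior 1/6 each): that locker was opened and seen not to hold the prize — ruled out; weight (1/6)·0 = 0 each.
If it is in locker 3 (prior 1/6): the attendant has 10 equally likely choices, so probability 1/10; weight (1/6)·(1/10) = 1/60.
The weights sum to 1/10.
So P(the prize voucher in locker 3 | the attendant opened locker 2, locker 4, and locker 6) = (1/60) / (1/10) = 1/6.

1/6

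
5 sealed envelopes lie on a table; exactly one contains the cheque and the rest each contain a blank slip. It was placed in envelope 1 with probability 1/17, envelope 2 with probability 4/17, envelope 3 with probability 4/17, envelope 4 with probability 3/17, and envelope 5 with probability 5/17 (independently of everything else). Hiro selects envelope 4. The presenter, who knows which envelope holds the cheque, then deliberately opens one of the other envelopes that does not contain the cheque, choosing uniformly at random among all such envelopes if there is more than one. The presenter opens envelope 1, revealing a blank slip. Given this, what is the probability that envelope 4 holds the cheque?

Apply Bayes' rule, conditioning on where the cheque actually is.
If it is in envelope 1 (prior 1/17): the presenter opened envelope 1, so this case is ruled out; weight (1/17)·0 = 0.
If it is in either of envelopes 2 and 3 (prior 4/17 each): the presenter has 3 equally likely choices, so probability 1/3; weight (4/17)·(1/3) = 4/51 each.
If it is in envelope 4 (prior 3/17): the presenter has 4 equally likely choices, so probability 1/4; weight (3/17)·(1/4) = 3/68.
If it is in envelope 5 (prior 5/17): the presenter has 3 equally likely choices, so probability 1/3; weight (5/17)·(1/3) = 5/51.
The weights sum to 61/204.
So P(the cheque in envelope 4 | the presenter opened envelope 1) = (3/68) / (61/204) = 9/61.

9/61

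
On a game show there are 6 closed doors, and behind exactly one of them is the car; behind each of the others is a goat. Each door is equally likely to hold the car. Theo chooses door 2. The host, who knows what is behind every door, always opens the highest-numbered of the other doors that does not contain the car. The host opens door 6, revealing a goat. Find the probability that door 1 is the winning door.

Consider each possible location of the car in turn.
If it is behind any of doors 1, 2, 3, 4, and 5 (prior 1/6 each): door 6 is the highest-numbered option available, probability 1; weight (1/6)·1 = 1/6 each.
If it is behind door 6 (prior 1/6): the host opened door 6, so this case is ruled out; weight (1/6)·0 = 0.
The weights sum to 5/6.
So P(the car behind door 1 | the host opened door 6) = (1/6) / (5/6) = 1/5.

1/5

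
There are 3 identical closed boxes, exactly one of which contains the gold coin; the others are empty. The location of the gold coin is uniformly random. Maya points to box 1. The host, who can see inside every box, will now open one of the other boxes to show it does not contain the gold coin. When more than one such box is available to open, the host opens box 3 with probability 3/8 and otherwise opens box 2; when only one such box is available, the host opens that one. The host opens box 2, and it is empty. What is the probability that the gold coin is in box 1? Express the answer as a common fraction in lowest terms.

5/13

Apply Bayes' rule, conditioning on where the gold coin actually is.
If it is in box 1 (prior 1/3): box 3 is available but not opened, probability 5/8; weight (1/3)·(5/8) = 5/24.
If it is in box 2 (prior 1/3): the host opened box 2, so this case is ruled out; weight (1/3)·0 = 0.
If it is in box 3 (prior 1/3): only box 2 is available, probability 1; weight (1/3)·1 = 1/3.
The weights sum to 13/24.
So P(the gold coin in box 1 | the host opened box 2) = (5/24) / (13/24) = 5/13.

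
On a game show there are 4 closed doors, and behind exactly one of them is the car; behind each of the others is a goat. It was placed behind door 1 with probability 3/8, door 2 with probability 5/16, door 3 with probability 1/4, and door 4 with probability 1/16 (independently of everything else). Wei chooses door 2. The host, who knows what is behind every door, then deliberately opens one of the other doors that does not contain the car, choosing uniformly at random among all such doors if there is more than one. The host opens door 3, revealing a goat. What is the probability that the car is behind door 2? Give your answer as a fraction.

Consider each possible location of the car in turn.
If it is behind door 1 (prior 3/8): the host has 2 equally likely choices, so probability 1/2; weight (3/8)·(1/2) = 3/16.
If it is behind door 2 (prior 5/16): the host has 3 equally likely choices, so probability 1/3; weight (5/16)·(1/3) = 5/48.
If it is behind door 3 (prior 1/4): the host opened door 3, so this case is ruled out; weight (1/4)·0 = 0.
If it is behind door 4 (prior 1/16): the host has 2 equally likely choices, so probability 1/2; weight (1/16)·(1/2) = 1/32.
The weights sum to 31/96.
So P(the car behind door 2 | the host opened door 3) = (5/48) / (31/96) = 10/31.

10/31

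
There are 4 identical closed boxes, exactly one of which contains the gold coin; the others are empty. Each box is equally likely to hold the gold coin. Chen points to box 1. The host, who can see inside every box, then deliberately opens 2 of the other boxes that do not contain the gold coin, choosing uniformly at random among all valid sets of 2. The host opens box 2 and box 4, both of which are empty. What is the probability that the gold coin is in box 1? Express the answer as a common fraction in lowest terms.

1/4

Condition on the true location of the gold coin.
If it is in box 1 (prior 1/4): the host has 3 equally likely choices, so probability 1/3; weight (1/4)·(1/3) = 1/12.
If it is in either of boxes 2 and 4 (prior 1/4 each): that box was opened and seen not to hold the prize — ruled out; weight (1/4)·0 = 0 each.
If it is in box 3 (prior 1/4): the host has no choice, probability 1; weight (1/4)·1 = 1/4.
The weights sum to 1/3.
So P(the gold coin in box 1 | the host opened box 2 and box 4) = (1/12) / (1/3) = 1/4.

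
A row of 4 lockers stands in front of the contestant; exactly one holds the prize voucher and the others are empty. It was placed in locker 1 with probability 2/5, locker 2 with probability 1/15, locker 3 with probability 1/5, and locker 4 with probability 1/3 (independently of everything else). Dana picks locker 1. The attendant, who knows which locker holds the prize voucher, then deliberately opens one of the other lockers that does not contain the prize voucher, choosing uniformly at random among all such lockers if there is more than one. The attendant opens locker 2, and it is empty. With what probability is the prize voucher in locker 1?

Consider each possible location of the prize voucher in turn.
If it is in locker 1 (prior 2/5): the attendant has 3 equally likely choices, so probability 1/3; weight (2/5)·(1/3) = 2/15.
If it is in locker 2 (prior 1/15): the attendant opened locker 2, so this case is ruled out; weight (1/15)·0 = 0.
If it is in locker 3 (prior 1/5): the attendant has 2 equally likely choices, so probability 1/2; weight (1/5)·(1/2) = 1/10.
If it is in locker 4 (prior 1/3): the attendant has 2 equally likely choices, so probability 1/2; weight (1/3)·(1/2) = 1/6.
The weights sum to 2/5.
So P(the prize voucher in locker 1 | the attendant opened locker 2) = (2/15) / (2/5) = 1/3.

1/3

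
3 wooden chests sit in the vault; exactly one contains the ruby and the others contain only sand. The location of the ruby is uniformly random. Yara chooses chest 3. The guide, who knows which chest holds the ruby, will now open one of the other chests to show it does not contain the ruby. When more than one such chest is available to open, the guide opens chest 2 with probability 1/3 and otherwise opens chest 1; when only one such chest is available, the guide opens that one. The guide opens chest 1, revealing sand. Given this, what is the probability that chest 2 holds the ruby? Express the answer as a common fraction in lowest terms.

3/5

Condition on the true location of the ruby.
If it is in chest 1 (prior 1/3): the guide opened chest 1, so this case is ruled out; weight (1/3)·0 = 0.
If it is in chest 2 (prior 1/3): only chest 1 is available, probability 1; weight (1/3)·1 = 1/3.
If it is in chest 3 (prior 1/3): chest 2 is available but not opened, probability 2/3; weight (1/3)·(2/3) = 2/9.
The weights sum to 5/9.
So P(the ruby in chest 2 | the guide opened chest 1) = (1/3) / (5/9) = 3/5.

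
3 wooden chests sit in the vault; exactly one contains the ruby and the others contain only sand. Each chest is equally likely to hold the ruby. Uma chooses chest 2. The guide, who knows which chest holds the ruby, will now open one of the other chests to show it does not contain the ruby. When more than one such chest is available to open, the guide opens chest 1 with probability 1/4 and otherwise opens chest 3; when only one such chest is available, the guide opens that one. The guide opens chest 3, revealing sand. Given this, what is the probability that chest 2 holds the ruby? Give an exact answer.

3/7

Consider each possible location of the ruby in turn.
If it is in chest 1 (prior 1/3): only chest 3 is available, probability 1; weight (1/3)·1 = 1/3.
If it is in chest 2 (prior 1/3): chest 1 is available but not opened, probability 3/4; weight (1/3)·(3/4) = 1/4.
If it is in chest 3 (prior 1/3): the guide opened chest 3, so this case is ruled out; weight (1/3)·0 = 0.
The weights sum to 7/12.
So P(the ruby in chest 2 | the guide opened chest 3) = (1/4) / (7/12) = 3/7.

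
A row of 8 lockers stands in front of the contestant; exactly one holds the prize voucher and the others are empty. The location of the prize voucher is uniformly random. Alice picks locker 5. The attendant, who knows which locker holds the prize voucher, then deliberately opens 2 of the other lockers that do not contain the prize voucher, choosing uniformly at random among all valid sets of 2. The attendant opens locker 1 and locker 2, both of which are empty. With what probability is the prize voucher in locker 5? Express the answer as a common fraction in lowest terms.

Condition on the true location of the prize voucher.
If it is in either of lockers 1 and 2 (prior 1/8 each): that locker was opened and seen not to hold the prize — ruled out; weight (1/8)·0 = 0 each.
If it is in any of lockers 3, 4, 6, 7, and 8 (prior 1/8 each): the attendant has 15 equally likely choices, so probability 1/15; weight (1/8)·(1/15) = 1/120 each.
If it is in locker 5 (prior 1/8): the attendant has 21 equally likely choices, so probability 1/21; weight (1/8)·(1/21) = 1/168.
The weights sum to 1/21.
So P(the prize voucher in locker 5 | the attendant opened locker 1 and locker 2) = (1/168) / (1/21) = 1/8.

1/8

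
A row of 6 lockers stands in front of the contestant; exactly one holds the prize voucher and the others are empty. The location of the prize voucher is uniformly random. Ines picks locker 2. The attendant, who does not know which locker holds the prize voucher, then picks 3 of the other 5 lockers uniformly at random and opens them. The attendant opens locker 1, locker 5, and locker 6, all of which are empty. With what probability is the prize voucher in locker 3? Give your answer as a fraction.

Because the attendant chose which lockers to open without knowing where the prize voucher is, the choice is independent of the prize location. Learning that none of the 3 opened lockers holds the prize voucher simply rules out those 3 locations and leaves the remaining 3 lockers still equally likely by symmetry.
So P(the prize voucher in locker 3) = 1/3.

1/3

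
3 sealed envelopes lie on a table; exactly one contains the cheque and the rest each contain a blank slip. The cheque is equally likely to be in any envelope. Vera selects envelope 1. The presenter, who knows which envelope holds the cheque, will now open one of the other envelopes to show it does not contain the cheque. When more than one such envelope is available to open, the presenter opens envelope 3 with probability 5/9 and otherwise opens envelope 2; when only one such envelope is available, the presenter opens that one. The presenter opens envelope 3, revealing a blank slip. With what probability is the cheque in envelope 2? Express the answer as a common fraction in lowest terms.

9/14

Condition on the true location of the cheque.
If it is in envelope 1 (prior 1/3): envelope 3 is available, opened with probability 5/9; weight (1/3)·(5/9) = 5/27.
If it is in envelope 2 (prior 1/3): only envelope 3 is available, probability 1; weight (1/3)·1 = 1/3.
If it is in envelope 3 (prior 1/3): the presenter opened envelope 3, so this case is ruled out; weight (1/3)·0 = 0.
The weights sum to 14/27.
So P(the cheque in envelope 2 | the presenter opened envelope 3) = (1/3) / (14/27) = 9/14.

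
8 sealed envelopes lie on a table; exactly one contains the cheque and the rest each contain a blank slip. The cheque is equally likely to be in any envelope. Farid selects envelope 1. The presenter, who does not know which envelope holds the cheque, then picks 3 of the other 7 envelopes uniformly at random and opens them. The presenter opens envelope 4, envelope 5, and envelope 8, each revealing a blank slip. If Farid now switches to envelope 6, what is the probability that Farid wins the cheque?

Because the presenter chose which envelopes to open without knowing where the cheque is, the choice is independent of the prize location. Learning that none of the 3 opened envelopes holds the cheque simply rules out those 3 locations and leaves the remaining 5 envelopes still equally likely by symmetry.
So P(the cheque in envelope 6) = 1/5.

1/5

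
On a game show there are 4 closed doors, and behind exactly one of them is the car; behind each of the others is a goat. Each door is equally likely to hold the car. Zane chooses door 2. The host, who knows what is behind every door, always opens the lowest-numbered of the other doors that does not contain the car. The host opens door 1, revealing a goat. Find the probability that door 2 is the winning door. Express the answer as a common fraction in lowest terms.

1/3

Apply Bayes' rule, conditioning on where the car actually is.
If it is behind door 1 (prior 1/4): the host opened door 1, so this case is ruled out; weight (1/4)·0 = 0.
If it is behind any of doors 2, 3, and 4 (prior 1/4 each): door 1 is the lowest-numbered option available, probability 1; weight (1/4)·1 = 1/4 each.
The weights sum to 3/4.
So P(the car behind door 2 | the host opened door 1) = (1/4) / (3/4) = 1/3.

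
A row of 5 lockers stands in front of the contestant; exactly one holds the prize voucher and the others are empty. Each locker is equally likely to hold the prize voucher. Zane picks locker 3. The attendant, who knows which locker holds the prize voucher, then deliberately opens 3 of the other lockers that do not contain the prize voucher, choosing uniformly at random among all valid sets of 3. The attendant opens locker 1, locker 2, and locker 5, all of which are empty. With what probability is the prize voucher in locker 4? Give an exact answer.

4/5

Consider each possible location of the prize voucher in turn.
If it is in any of lockers 1, 2, and 5 (prior 1/5 each): that locker was opened and seen not to hold the prize — ruled out; weight (1/5)·0 = 0 each.
If it is in locker 3 (prior 1/5): the attendant has 4 equally likely choices, so probability 1/4; weight (1/5)·(1/4) = 1/20.
If it is in locker 4 (prior 1/5): the attendant has no choice, probability 1; weight (1/5)·1 = 1/5.
The weights sum to 1/4.
So P(the prize voucher in locker 4 | the attendant opened locker 1, locker 2, and locker 5) = (1/5) / (1/4) = 4/5.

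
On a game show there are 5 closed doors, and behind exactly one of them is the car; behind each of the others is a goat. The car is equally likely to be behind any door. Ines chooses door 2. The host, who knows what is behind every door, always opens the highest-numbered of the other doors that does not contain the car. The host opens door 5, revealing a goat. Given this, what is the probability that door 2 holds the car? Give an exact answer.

Apply Bayes' rule, conditioning on where the car actually is.
If it is behind any of doors 1, 2, 3, and 4 (prior 1/5 each): door 5 is the highest-numbered option available, probability 1; weight (1/5)·1 = 1/5 each.
If it is behind door 5 (prior 1/5): the host opened door 5, so this case is ruled out; weight (1/5)·0 = 0.
The weights sum to 4/5.
So P(the car behind door 2 | the host opened door 5) = (1/5) / (4/5) = 1/4.

1/4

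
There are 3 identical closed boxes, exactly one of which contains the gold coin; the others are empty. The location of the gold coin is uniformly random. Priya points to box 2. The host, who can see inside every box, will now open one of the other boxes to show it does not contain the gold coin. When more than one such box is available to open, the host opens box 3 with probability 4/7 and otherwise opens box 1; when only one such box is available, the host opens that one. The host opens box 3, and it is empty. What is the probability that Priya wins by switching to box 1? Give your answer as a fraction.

Condition on the true location of the gold coin.
If it is in box 1 (prior 1/3): only box 3 is available, probability 1; weight (1/3)·1 = 1/3.
If it is in box 2 (prior 1/3): box 3 is available, opened with probability 4/7; weight (1/3)·(4/7) = 4/21.
If it is in box 3 (prior 1/3): the host opened box 3, so this case is ruled out; weight (1/3)·0 = 0.
The weights sum to 11/21.
So P(the gold coin in box 1 | the host opened box 3) = (1/3) / (11/21) = 7/11.

7/11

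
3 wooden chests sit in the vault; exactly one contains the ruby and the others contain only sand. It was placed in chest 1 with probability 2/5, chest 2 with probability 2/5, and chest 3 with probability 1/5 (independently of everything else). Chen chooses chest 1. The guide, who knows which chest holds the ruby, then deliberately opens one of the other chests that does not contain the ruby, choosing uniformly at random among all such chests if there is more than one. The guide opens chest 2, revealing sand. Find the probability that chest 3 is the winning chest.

1/2

Consider each possible location of the ruby in turn.
If it is in chest 1 (prior 2/5): the guide has 2 equally likely choices, so probability 1/2; weight (2/5)·(1/2) = 1/5.
If it is in chest 2 (prior 2/5): the guide opened chest 2, so this case is ruled out; weight (2/5)·0 = 0.
If it is in chest 3 (prior 1/5): the guide has no choice, probability 1; weight (1/5)·1 = 1/5.
The weights sum to 2/5.
So P(the ruby in chest 3 | the guide opened chest 2) = (1/5) / (2/5) = 1/2.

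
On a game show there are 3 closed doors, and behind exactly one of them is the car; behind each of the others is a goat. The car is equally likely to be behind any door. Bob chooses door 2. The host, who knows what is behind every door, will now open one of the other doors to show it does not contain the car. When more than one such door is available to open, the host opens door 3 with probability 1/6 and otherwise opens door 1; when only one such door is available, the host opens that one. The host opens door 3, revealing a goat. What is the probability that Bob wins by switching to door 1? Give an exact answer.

Apply Bayes' rule, conditioning on where the car actually is.
If it is behind door 1 (prior 1/3): only door 3 is available, probability 1; weight (1/3)·1 = 1/3.
If it is behind door 2 (prior 1/3): door 3 is available, opened with probability 1/6; weight (1/3)·(1/6) = 1/18.
If it is behind door 3 (prior 1/3): the host opened door 3, so this case is ruled out; weight (1/3)·0 = 0.
The weights sum to 7/18.
So P(the car behind door 1 | the host opened door 3) = (1/3) / (7/18) = 6/7.

6/7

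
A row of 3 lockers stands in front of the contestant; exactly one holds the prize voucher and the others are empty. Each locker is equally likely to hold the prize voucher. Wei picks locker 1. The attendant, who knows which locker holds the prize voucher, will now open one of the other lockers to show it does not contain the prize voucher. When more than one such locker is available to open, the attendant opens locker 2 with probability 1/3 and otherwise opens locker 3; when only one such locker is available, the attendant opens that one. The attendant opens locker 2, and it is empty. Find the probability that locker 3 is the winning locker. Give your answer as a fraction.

Apply Bayes' rule, conditioning on where the prize voucher actually is.
If it is in locker 1 (prior 1/3): locker 2 is available, opened with probability 1/3; weight (1/3)·(1/3) = 1/9.
If it is in locker 2 (prior 1/3): the attendant opened locker 2, so this case is ruled out; weight (1/3)·0 = 0.
If it is in locker 3 (prior 1/3): only locker 2 is available, probability 1; weight (1/3)·1 = 1/3.
The weights sum to 4/9.
So P(the prize voucher in locker 3 | the attendant opened locker 2) = (1/3) / (4/9) = 3/4.

3/4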